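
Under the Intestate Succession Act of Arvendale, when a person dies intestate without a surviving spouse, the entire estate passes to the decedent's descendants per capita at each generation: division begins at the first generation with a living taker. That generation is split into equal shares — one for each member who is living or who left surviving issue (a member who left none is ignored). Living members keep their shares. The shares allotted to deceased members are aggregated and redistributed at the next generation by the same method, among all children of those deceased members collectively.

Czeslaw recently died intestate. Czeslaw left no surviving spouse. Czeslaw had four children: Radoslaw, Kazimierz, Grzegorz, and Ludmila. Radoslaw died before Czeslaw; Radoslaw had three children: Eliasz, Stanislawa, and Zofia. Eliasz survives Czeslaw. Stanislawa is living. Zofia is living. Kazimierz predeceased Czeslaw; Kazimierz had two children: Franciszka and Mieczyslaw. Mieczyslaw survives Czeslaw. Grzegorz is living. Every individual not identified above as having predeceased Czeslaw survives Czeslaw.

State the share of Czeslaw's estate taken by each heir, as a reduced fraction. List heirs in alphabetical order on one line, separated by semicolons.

Eliasz 1/10; Franciszka 1/10; Grzegorz 1/4; Ludmila 1/4; Mieczyslaw 1/10; Stanislawa 1/10; Zofia 1/10

There is no surviving spouse, so the entire estate passes to Czeslaw's descendants per capita at each generation.
At generation 1 (Radoslaw, Kazimierz, Grzegorz, Ludmila) there are 4 shares of (1)/4 = 1/4 each.
Living: Grzegorz and Ludmila — each takes 1/4.
Deceased: Radoslaw and Kazimierz. Their combined 1/2 is pooled and carried to generation 2.
At generation 2 (Eliasz, Stanislawa, Zofia, Franciszka, Mieczyslaw) there are 5 shares of (1/2)/5 = 1/10 each.
Living: Eliasz, Stanislawa, Zofia, Franciszka, and Mieczyslaw — each takes 1/10.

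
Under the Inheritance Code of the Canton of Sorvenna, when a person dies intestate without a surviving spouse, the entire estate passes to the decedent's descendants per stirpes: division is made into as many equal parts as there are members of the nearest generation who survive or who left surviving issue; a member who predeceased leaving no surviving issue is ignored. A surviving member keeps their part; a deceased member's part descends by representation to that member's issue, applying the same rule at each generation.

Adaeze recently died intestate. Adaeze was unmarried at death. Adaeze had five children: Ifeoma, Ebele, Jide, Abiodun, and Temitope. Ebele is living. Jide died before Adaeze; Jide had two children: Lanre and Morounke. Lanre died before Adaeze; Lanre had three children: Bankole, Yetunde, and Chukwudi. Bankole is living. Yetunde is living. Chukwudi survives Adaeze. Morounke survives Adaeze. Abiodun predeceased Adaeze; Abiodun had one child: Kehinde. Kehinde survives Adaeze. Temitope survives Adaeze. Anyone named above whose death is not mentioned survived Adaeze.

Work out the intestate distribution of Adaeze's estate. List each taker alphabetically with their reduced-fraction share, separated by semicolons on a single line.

There is no surviving spouse, so the entire estate passes to Adaeze's descendants per stirpes.
The estate is divided into 5 equal shares of 1/5 among Ifeoma, Ebele, Jide, Abiodun, Temitope.
Ifeoma is living and takes 1/5.
Ebele is living and takes 1/5.
Jide predeceased; the 1/5 allotted to Jide's branch passes to Jide's issue by representation.
The 1/5 is divided into 2 equal shares of 1/10 among Lanre, Morounke.
Lanre predeceased; the 1/10 allotted to Lanre's branch passes to Lanre's issue by representation.
The 1/10 is divided into 3 equal shares of 1/30 among Bankole, Yetunde, Chukwudi.
Bankole is living and takes 1/30.
Yetunde is living and takes 1/30.
Chukwudi is living and takes 1/30.
Morounke is living and takes 1/10.
Abiodun predeceased; the 1/5 allotted to Abiodun's branch passes to Abiodun's issue by representation.
Kehinde is the sole taker at this level and receives the full 1/5.
Temitope is living and takes 1/5.

Bankole 1/30; Chukwudi 1/30; Ebele 1/5; Ifeoma 1/5; Kehinde 1/5; Morounke 1/10; Temitope 1/5; Yetunde 1/30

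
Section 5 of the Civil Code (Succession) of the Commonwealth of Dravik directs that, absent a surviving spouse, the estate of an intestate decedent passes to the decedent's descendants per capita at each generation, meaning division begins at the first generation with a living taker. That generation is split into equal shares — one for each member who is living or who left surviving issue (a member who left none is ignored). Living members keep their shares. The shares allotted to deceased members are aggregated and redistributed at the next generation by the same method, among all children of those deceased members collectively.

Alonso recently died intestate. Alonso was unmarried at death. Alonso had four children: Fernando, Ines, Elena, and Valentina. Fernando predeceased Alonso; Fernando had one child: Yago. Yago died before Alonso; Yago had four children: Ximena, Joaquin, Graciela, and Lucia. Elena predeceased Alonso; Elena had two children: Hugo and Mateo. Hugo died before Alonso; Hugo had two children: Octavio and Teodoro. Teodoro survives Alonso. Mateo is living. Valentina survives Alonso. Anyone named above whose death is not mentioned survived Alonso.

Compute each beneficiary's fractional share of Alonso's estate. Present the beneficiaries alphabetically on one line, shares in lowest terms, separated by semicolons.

Graciela 1/18; Ines 1/4; Joaquin 1/18; Lucia 1/18; Mateo 1/6; Octavio 1/18; Teodoro 1/18; Valentina 1/4; Ximena 1/18

There is no surviving spouse, so the entire estate passes to Alonso's descendants per capita at each generation.
At generation 1 (Fernando, Ines, Elena, Valentina) there are 4 shares of (1)/4 = 1/4 each.
Living: Ines and Valentina — each takes 1/4.
Deceased: Fernando and Elena. Their combined 1/2 is pooled and carried to generation 2.
At generation 2 (Yago, Hugo, Mateo) there are 3 shares of (1/2)/3 = 1/6 each.
Living: Mateo — each takes 1/6.
Deceased: Yago and Hugo. Their combined 1/3 is pooled and carried to generation 3.
At generation 3 (Ximena, Joaquin, Graciela, Lucia, Octavio, Teodoro) there are 6 shares of (1/3)/6 = 1/18 each.
Living: Ximena, Joaquin, Graciela, Lucia, Octavio, and Teodoro — each takes 1/18.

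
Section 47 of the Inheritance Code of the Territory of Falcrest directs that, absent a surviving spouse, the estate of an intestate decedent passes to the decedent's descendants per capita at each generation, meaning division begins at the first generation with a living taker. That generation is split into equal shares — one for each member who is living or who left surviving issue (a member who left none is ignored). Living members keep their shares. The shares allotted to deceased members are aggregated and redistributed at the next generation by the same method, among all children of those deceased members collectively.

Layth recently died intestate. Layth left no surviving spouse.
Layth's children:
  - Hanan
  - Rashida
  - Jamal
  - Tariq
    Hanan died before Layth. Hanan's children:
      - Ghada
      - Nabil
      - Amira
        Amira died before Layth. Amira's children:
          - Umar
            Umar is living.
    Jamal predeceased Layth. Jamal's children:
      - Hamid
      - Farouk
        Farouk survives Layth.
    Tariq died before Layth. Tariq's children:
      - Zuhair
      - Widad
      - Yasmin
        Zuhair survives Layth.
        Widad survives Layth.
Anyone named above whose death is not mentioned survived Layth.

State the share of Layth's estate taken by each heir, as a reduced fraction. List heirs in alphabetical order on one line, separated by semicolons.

There is no surviving spouse, so the entire estate passes to Layth's descendants per capita at each generation.
At generation 1 (Hanan, Rashida, Jamal, Tariq) there are 4 shares of (1)/4 = 1/4 each.
Living: Rashida — each takes 1/4.
Deceased: Hanan, Jamal, and Tariq. Their combined 3/4 is pooled and carried to generation 2.
At generation 2 (Ghada, Nabil, Amira, Hamid, Farouk, Zuhair, Widad, Yasmin) there are 8 shares of (3/4)/8 = 3/32 each.
Living: Ghada, Nabil, Hamid, Farouk, Zuhair, Widad, and Yasmin — each takes 3/32.
Deceased: Amira. That 3/32 share is carried to generation 3.
At generation 3 (Umar) there are 1 shares of (3/32)/1 = 3/32 each.
Living: Umar — each takes 3/32.

Farouk 3/32; Ghada 3/32; Hamid 3/32; Nabil 3/32; Rashida 1/4; Umar 3/32; Widad 3/32; Yasmin 3/32; Zuhair 3/32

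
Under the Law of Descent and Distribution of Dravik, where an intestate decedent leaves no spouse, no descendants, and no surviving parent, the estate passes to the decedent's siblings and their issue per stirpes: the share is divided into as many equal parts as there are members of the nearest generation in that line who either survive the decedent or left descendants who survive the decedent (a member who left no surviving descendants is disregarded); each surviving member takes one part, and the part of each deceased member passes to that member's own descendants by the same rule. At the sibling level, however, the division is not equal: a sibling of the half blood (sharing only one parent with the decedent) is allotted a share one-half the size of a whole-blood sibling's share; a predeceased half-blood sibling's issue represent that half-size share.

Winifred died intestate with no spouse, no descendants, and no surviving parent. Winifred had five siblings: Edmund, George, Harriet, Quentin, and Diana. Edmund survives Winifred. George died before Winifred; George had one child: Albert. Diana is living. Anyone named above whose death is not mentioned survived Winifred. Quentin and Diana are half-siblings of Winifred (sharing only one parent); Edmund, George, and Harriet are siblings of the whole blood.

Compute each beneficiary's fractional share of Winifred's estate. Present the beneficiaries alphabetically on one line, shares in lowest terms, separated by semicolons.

No spouse, descendants, or parent survives, so the estate passes to Winifred's siblings per stirpes.
Half-blood siblings count for one-half the weight of whole-blood siblings at the initial division.
Dividing 1 in proportion to weights (total weight 4): Edmund (weight 1) → 1/4; George (weight 1) → 1/4; Harriet (weight 1) → 1/4; Quentin (weight 1/2) → 1/8; Diana (weight 1/2) → 1/8.
Edmund is living and takes 1/4.
George predeceased; the 1/4 allotted to George's branch passes to George's issue by representation.
Albert is the sole taker at this level and receives the full 1/4.
Harriet is living and takes 1/4.
Quentin is living and takes 1/8.
Diana is living and takes 1/8.

Albert 1/4; Diana 1/8; Edmund 1/4; Harriet 1/4; Quentin 1/8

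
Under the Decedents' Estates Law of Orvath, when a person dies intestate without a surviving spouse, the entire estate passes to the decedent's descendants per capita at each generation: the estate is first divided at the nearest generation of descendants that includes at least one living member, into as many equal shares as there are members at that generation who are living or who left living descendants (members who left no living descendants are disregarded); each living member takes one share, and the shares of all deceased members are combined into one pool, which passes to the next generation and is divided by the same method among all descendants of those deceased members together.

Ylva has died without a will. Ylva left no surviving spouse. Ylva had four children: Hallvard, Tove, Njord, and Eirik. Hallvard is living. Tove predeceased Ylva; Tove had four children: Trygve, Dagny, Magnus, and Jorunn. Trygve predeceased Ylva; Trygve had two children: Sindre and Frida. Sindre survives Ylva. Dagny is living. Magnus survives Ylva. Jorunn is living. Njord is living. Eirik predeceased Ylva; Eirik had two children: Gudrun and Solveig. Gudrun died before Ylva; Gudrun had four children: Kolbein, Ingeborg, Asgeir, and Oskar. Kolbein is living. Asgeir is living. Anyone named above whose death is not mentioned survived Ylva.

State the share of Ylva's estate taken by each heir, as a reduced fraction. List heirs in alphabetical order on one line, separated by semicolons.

There is no surviving spouse, so the entire estate passes to Ylva's descendants per capita at each generation.
At generation 1 (Hallvard, Tove, Njord, Eirik) there are 4 shares of (1)/4 = 1/4 each.
Living: Hallvard and Njord — each takes 1/4.
Deceased: Tove and Eirik. Their combined 1/2 is pooled and carried to generation 2.
At generation 2 (Trygve, Dagny, Magnus, Jorunn, Gudrun, Solveig) there are 6 shares of (1/2)/6 = 1/12 each.
Living: Dagny, Magnus, Jorunn, and Solveig — each takes 1/12.
Deceased: Trygve and Gudrun. Their combined 1/6 is pooled and carried to generation 3.
At generation 3 (Sindre, Frida, Kolbein, Ingeborg, Asgeir, Oskar) there are 6 shares of (1/6)/6 = 1/36 each.
Living: Sindre, Frida, Kolbein, Ingeborg, Asgeir, and Oskar — each takes 1/36.

Asgeir 1/36; Dagny 1/12; Frida 1/36; Hallvard 1/4; Ingeborg 1/36; Jorunn 1/12; Kolbein 1/36; Magnus 1/12; Njord 1/4; Oskar 1/36; Sindre 1/36; Solveig 1/12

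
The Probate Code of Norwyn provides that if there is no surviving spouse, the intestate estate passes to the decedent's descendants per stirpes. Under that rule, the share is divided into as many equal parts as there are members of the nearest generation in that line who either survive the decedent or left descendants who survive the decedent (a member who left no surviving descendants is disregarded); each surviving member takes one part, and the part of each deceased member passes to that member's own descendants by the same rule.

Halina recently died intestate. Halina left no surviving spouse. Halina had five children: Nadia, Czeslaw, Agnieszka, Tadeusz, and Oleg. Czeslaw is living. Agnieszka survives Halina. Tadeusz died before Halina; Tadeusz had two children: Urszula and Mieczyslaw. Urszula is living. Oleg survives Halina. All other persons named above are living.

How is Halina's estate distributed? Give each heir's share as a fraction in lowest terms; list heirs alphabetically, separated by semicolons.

Agnieszka 1/5; Czeslaw 1/5; Mieczyslaw 1/10; Nadia 1/5; Oleg 1/5; Urszula 1/10

There is no surviving spouse, so the entire estate passes to Halina's descendants per stirpes.
The estate is divided into 5 equal shares of 1/5 among Nadia, Czeslaw, Agnieszka, Tadeusz, Oleg.
Nadia is living and takes 1/5.
Czeslaw is living and takes 1/5.
Agnieszka is living and takes 1/5.
Tadeusz predeceased; the 1/5 allotted to Tadeusz's branch passes to Tadeusz's issue by representation.
The 1/5 is divided into 2 equal shares of 1/10 among Urszula, Mieczyslaw.
Urszula is living and takes 1/10.
Mieczyslaw is living and takes 1/10.
Oleg is living and takes 1/5.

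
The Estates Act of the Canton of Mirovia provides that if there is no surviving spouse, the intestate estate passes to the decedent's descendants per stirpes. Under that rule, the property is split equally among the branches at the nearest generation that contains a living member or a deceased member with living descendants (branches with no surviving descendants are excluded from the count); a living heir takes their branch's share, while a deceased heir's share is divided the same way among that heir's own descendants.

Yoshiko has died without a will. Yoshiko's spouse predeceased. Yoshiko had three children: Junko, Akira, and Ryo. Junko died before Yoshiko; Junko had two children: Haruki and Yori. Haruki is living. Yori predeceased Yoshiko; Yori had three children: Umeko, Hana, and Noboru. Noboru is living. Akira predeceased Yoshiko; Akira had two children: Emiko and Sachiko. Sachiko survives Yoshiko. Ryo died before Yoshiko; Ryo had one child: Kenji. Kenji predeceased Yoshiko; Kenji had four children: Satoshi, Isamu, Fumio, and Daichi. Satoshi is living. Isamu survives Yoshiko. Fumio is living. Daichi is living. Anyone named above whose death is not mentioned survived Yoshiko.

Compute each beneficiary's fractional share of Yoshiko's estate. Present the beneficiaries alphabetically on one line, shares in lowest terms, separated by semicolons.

Daichi 1/12; Emiko 1/6; Fumio 1/12; Hana 1/18; Haruki 1/6; Isamu 1/12; Noboru 1/18; Sachiko 1/6; Satoshi 1/12; Umeko 1/18

There is no surviving spouse, so the entire estate passes to Yoshiko's descendants per stirpes.
The estate is divided into 3 equal shares of 1/3 among Junko, Akira, Ryo.
Junko predeceased; the 1/3 allotted to Junko's branch passes to Junko's issue by representation.
The 1/3 is divided into 2 equal shares of 1/6 among Haruki, Yori.
Haruki is living and takes 1/6.
Yori predeceased; the 1/6 allotted to Yori's branch passes to Yori's issue by representation.
The 1/6 is divided into 3 equal shares of 1/18 among Umeko, Hana, Noboru.
Umeko is living and takes 1/18.
Hana is living and takes 1/18.
Noboru is living and takes 1/18.
Akira predeceased; the 1/3 allotted to Akira's branch passes to Akira's issue by representation.
The 1/3 is divided into 2 equal shares of 1/6 among Emiko, Sachiko.
Emiko is living and takes 1/6.
Sachiko is living and takes 1/6.
Ryo predeceased; the 1/3 allotted to Ryo's branch passes to Ryo's issue by representation.
Kenji's line is the sole branch at this level, so the full 1/3 passes to Kenji's issue by representation.
The 1/3 is divided into 4 equal shares of 1/12 among Satoshi, Isamu, Fumio, Daichi.
Satoshi is living and takes 1/12.
Isamu is living and takes 1/12.
Fumio is living and takes 1/12.
Daichi is living and takes 1/12.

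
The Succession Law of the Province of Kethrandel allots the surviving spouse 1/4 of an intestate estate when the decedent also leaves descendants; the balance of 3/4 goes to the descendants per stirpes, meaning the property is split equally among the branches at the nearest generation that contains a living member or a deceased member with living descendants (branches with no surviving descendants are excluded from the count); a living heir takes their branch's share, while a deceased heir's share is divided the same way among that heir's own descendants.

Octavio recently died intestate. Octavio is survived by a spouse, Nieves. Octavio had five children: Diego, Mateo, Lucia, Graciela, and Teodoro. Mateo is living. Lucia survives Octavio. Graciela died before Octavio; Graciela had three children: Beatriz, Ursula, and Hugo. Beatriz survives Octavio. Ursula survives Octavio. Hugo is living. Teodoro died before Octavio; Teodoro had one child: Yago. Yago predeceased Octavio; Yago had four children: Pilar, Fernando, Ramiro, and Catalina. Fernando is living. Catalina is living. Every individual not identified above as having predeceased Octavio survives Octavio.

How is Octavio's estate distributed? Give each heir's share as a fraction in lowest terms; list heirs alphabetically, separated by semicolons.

Beatriz 1/20; Catalina 3/80; Diego 3/20; Fernando 3/80; Hugo 1/20; Lucia 3/20; Mateo 3/20; Nieves 1/4; Pilar 3/80; Ramiro 3/80; Ursula 1/20

Nieves, as surviving spouse, takes 1/4.
The remaining 3/4 passes to Octavio's descendants per stirpes.
The 3/4 is divided into 5 equal shares of 3/20 among Diego, Mateo, Lucia, Graciela, Teodoro.
Diego is living and takes 3/20.
Mateo is living and takes 3/20.
Lucia is living and takes 3/20.
Graciela predeceased; the 3/20 allotted to Graciela's branch passes to Graciela's issue by representation.
The 3/20 is divided into 3 equal shares of 1/20 among Beatriz, Ursula, Hugo.
Beatriz is living and takes 1/20.
Ursula is living and takes 1/20.
Hugo is living and takes 1/20.
Teodoro predeceased; the 3/20 allotted to Teodoro's branch passes to Teodoro's issue by representation.
Yago's line is the sole branch at this level, so the full 3/20 passes to Yago's issue by representation.
The 3/20 is divided into 4 equal shares of 3/80 among Pilar, Fernando, Ramiro, Catalina.
Pilar is living and takes 3/80.
Fernando is living and takes 3/80.
Ramiro is living and takes 3/80.
Catalina is living and takes 3/80.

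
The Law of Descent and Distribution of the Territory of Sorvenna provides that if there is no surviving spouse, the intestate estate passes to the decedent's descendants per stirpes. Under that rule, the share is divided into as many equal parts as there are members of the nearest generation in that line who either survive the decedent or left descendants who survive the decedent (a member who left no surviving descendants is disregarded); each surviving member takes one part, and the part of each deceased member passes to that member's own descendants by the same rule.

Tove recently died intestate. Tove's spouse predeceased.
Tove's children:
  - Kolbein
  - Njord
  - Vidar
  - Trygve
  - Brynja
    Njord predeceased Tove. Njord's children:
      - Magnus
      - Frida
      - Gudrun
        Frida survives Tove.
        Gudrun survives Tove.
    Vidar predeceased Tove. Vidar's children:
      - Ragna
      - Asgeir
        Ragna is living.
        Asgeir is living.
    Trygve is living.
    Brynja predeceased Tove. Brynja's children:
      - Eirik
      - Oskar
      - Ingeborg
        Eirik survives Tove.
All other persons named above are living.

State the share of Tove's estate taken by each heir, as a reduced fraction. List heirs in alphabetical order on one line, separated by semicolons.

There is no surviving spouse, so the entire estate passes to Tove's descendants per stirpes.
The estate is divided into 5 equal shares of 1/5 among Kolbein, Njord, Vidar, Trygve, Brynja.
Kolbein is living and takes 1/5.
Njord predeceased; the 1/5 allotted to Njord's branch passes to Njord's issue by representation.
The 1/5 is divided into 3 equal shares of 1/15 among Magnus, Frida, Gudrun.
Magnus is living and takes 1/15.
Frida is living and takes 1/15.
Gudrun is living and takes 1/15.
Vidar predeceased; the 1/5 allotted to Vidar's branch passes to Vidar's issue by representation.
The 1/5 is divided into 2 equal shares of 1/10 among Ragna, Asgeir.
Ragna is living and takes 1/10.
Asgeir is living and takes 1/10.
Trygve is living and takes 1/5.
Brynja predeceased; the 1/5 allotted to Brynja's branch passes to Brynja's issue by representation.
The 1/5 is divided into 3 equal shares of 1/15 among Eirik, Oskar, Ingeborg.
Eirik is living and takes 1/15.
Oskar is living and takes 1/15.
Ingeborg is living and takes 1/15.

Asgeir 1/10; Eirik 1/15; Frida 1/15; Gudrun 1/15; Ingeborg 1/15; Kolbein 1/5; Magnus 1/15; Oskar 1/15; Ragna 1/10; Trygve 1/5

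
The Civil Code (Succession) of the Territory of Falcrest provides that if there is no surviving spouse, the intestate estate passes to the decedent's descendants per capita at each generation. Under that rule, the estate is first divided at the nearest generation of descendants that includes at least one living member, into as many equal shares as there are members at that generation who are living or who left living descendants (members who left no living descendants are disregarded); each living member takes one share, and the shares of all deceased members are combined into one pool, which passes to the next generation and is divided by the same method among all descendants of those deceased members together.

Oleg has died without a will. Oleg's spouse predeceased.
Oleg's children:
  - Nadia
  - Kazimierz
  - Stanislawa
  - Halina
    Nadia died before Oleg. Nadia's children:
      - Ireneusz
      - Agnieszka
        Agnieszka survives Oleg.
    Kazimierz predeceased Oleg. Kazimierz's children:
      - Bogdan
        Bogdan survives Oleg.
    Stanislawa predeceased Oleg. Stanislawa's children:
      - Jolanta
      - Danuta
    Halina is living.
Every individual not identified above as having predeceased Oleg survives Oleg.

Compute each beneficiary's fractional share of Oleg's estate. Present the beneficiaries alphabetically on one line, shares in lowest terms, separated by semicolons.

Agnieszka 3/20; Bogdan 3/20; Danuta 3/20; Halina 1/4; Ireneusz 3/20; Jolanta 3/20

There is no surviving spouse, so the entire estate passes to Oleg's descendants per capita at each generation.
At generation 1 (Nadia, Kazimierz, Stanislawa, Halina) there are 4 shares of (1)/4 = 1/4 each.
Living: Halina — each takes 1/4.
Deceased: Nadia, Kazimierz, and Stanislawa. Their combined 3/4 is pooled and carried to generation 2.
At generation 2 (Ireneusz, Agnieszka, Bogdan, Jolanta, Danuta) there are 5 shares of (3/4)/5 = 3/20 each.
Living: Ireneusz, Agnieszka, Bogdan, Jolanta, and Danuta — each takes 3/20.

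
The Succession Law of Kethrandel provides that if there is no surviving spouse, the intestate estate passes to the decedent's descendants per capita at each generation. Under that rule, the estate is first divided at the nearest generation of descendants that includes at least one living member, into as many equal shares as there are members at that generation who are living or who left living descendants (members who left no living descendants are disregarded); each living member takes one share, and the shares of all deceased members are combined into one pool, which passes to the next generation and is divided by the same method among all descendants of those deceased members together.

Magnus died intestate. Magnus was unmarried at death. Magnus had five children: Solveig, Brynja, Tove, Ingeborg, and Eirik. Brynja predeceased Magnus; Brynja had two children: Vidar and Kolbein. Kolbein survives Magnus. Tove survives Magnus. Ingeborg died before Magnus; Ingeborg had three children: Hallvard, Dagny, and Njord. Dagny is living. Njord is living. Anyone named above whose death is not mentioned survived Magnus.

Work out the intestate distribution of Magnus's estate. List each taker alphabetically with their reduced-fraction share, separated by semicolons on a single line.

There is no surviving spouse, so the entire estate passes to Magnus's descendants per capita at each generation.
At generation 1 (Solveig, Brynja, Tove, Ingeborg, Eirik) there are 5 shares of (1)/5 = 1/5 each.
Living: Solveig, Tove, and Eirik — each takes 1/5.
Deceased: Brynja and Ingeborg. Their combined 2/5 is pooled and carried to generation 2.
At generation 2 (Vidar, Kolbein, Hallvard, Dagny, Njord) there are 5 shares of (2/5)/5 = 2/25 each.
Living: Vidar, Kolbein, Hallvard, Dagny, and Njord — each takes 2/25.

Dagny 2/25; Eirik 1/5; Hallvard 2/25; Kolbein 2/25; Njord 2/25; Solveig 1/5; Tove 1/5; Vidar 2/25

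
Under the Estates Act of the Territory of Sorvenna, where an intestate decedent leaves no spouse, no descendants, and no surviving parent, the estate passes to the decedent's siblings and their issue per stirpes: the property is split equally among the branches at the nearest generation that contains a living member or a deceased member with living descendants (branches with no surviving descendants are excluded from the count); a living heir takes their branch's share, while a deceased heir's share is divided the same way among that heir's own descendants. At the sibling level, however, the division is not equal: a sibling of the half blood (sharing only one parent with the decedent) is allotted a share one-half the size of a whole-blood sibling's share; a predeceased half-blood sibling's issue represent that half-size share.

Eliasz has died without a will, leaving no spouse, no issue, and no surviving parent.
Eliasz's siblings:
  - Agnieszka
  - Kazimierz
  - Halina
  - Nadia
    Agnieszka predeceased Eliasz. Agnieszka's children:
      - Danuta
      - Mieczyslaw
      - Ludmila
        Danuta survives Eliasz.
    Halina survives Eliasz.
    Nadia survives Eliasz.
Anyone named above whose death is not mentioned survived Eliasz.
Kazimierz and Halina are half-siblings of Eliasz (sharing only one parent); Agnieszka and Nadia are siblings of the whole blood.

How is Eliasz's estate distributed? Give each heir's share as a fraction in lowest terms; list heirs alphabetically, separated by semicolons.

Danuta 1/9; Halina 1/6; Kazimierz 1/6; Ludmila 1/9; Mieczyslaw 1/9; Nadia 1/3

No spouse, descendants, or parent survives, so the estate passes to Eliasz's siblings per stirpes.
Half-blood siblings count for one-half the weight of whole-blood siblings at the initial division.
Dividing 1 in proportion to weights (total weight 3): Agnieszka (weight 1) → 1/3; Kazimierz (weight 1/2) → 1/6; Halina (weight 1/2) → 1/6; Nadia (weight 1) → 1/3.
Agnieszka predeceased; the 1/3 allotted to Agnieszka's branch passes to Agnieszka's issue by representation.
The 1/3 is divided into 3 equal shares of 1/9 among Danuta, Mieczyslaw, Ludmila.
Danuta is living and takes 1/9.
Mieczyslaw is living and takes 1/9.
Ludmila is living and takes 1/9.
Kazimierz is living and takes 1/6.
Halina is living and takes 1/6.
Nadia is living and takes 1/3.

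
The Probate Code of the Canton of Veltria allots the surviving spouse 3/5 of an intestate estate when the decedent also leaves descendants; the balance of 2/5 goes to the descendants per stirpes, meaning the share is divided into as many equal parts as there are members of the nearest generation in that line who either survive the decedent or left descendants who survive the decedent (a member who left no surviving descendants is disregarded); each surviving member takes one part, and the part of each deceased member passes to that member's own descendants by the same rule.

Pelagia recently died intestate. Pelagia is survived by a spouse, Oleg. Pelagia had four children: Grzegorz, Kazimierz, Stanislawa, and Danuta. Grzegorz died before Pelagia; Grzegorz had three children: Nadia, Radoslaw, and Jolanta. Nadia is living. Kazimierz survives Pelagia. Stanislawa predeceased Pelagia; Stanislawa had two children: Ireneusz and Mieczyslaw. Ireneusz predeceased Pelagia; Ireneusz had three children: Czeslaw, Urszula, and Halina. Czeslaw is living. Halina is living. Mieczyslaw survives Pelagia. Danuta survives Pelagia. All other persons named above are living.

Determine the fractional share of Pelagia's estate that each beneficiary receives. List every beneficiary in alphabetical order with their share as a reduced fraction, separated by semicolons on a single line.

Oleg, as surviving spouse, takes 3/5.
The remaining 2/5 passes to Pelagia's descendants per stirpes.
The 2/5 is divided into 4 equal shares of 1/10 among Grzegorz, Kazimierz, Stanislawa, Danuta.
Grzegorz predeceased; the 1/10 allotted to Grzegorz's branch passes to Grzegorz's issue by representation.
The 1/10 is divided into 3 equal shares of 1/30 among Nadia, Radoslaw, Jolanta.
Nadia is living and takes 1/30.
Radoslaw is living and takes 1/30.
Jolanta is living and takes 1/30.
Kazimierz is living and takes 1/10.
Stanislawa predeceased; the 1/10 allotted to Stanislawa's branch passes to Stanislawa's issue by representation.
The 1/10 is divided into 2 equal shares of 1/20 among Ireneusz, Mieczyslaw.
Ireneusz predeceased; the 1/20 allotted to Ireneusz's branch passes to Ireneusz's issue by representation.
The 1/20 is divided into 3 equal shares of 1/60 among Czeslaw, Urszula, Halina.
Czeslaw is living and takes 1/60.
Urszula is living and takes 1/60.
Halina is living and takes 1/60.
Mieczyslaw is living and takes 1/20.
Danuta is living and takes 1/10.

Czeslaw 1/60; Danuta 1/10; Halina 1/60; Jolanta 1/30; Kazimierz 1/10; Mieczyslaw 1/20; Nadia 1/30; Oleg 3/5; Radoslaw 1/30; Urszula 1/60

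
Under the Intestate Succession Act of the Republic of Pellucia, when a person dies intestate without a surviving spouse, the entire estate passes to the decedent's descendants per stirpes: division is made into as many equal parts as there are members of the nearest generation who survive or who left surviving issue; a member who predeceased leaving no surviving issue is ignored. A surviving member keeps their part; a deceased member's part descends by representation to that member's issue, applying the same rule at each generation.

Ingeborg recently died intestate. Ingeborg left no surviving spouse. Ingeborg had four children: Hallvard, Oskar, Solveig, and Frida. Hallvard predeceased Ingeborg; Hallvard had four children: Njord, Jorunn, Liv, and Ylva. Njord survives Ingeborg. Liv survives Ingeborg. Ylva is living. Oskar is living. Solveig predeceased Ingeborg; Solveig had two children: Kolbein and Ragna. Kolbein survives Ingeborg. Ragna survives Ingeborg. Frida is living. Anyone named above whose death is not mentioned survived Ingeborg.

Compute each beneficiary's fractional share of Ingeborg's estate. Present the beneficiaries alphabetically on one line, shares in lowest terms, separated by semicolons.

Frida 1/4; Jorunn 1/16; Kolbein 1/8; Liv 1/16; Njord 1/16; Oskar 1/4; Ragna 1/8; Ylva 1/16

There is no surviving spouse, so the entire estate passes to Ingeborg's descendants per stirpes.
The estate is divided into 4 equal shares of 1/4 among Hallvard, Oskar, Solveig, Frida.
Hallvard predeceased; the 1/4 allotted to Hallvard's branch passes to Hallvard's issue by representation.
The 1/4 is divided into 4 equal shares of 1/16 among Njord, Jorunn, Liv, Ylva.
Njord is living and takes 1/16.
Jorunn is living and takes 1/16.
Liv is living and takes 1/16.
Ylva is living and takes 1/16.
Oskar is living and takes 1/4.
Solveig predeceased; the 1/4 allotted to Solveig's branch passes to Solveig's issue by representation.
The 1/4 is divided into 2 equal shares of 1/8 among Kolbein, Ragna.
Kolbein is living and takes 1/8.
Ragna is living and takes 1/8.
Frida is living and takes 1/4.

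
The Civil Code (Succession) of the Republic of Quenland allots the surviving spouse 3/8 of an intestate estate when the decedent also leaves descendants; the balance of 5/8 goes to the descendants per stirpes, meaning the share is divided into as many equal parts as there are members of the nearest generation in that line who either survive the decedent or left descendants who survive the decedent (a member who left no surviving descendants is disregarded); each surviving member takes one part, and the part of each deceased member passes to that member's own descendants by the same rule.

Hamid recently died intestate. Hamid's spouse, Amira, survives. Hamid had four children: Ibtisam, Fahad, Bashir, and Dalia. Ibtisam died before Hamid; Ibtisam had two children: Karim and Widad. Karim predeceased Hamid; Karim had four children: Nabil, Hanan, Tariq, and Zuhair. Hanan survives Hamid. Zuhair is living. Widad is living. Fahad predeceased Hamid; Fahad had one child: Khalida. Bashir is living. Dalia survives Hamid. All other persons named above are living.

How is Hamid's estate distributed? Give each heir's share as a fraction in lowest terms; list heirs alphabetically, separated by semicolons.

Amira 3/8; Bashir 5/32; Dalia 5/32; Hanan 5/256; Khalida 5/32; Nabil 5/256; Tariq 5/256; Widad 5/64; Zuhair 5/256

Amira, as surviving spouse, takes 3/8.
The remaining 5/8 passes to Hamid's descendants per stirpes.
The 5/8 is divided into 4 equal shares of 5/32 among Ibtisam, Fahad, Bashir, Dalia.
Ibtisam predeceased; the 5/32 allotted to Ibtisam's branch passes to Ibtisam's issue by representation.
The 5/32 is divided into 2 equal shares of 5/64 among Karim, Widad.
Karim predeceased; the 5/64 allotted to Karim's branch passes to Karim's issue by representation.
The 5/64 is divided into 4 equal shares of 5/256 among Nabil, Hanan, Tariq, Zuhair.
Nabil is living and takes 5/256.
Hanan is living and takes 5/256.
Tariq is living and takes 5/256.
Zuhair is living and takes 5/256.
Widad is living and takes 5/64.
Fahad predeceased; the 5/32 allotted to Fahad's branch passes to Fahad's issue by representation.
Khalida is the sole taker at this level and receives the full 5/32.
Bashir is living and takes 5/32.
Dalia is living and takes 5/32.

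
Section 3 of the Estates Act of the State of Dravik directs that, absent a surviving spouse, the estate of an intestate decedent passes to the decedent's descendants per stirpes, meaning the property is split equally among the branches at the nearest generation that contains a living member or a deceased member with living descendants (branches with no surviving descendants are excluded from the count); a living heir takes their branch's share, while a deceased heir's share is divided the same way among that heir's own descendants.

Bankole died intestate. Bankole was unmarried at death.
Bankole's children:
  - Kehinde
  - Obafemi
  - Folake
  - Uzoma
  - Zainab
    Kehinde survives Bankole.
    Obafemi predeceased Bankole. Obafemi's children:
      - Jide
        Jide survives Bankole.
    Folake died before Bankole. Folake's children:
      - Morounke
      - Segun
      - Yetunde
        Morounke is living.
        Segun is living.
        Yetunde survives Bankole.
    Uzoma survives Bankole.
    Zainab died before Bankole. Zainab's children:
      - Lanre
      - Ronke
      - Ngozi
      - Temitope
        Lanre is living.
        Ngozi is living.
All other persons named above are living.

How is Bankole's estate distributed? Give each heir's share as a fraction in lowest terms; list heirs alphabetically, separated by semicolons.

Jide 1/5; Kehinde 1/5; Lanre 1/20; Morounke 1/15; Ngozi 1/20; Ronke 1/20; Segun 1/15; Temitope 1/20; Uzoma 1/5; Yetunde 1/15

There is no surviving spouse, so the entire estate passes to Bankole's descendants per stirpes.
The estate is divided into 5 equal shares of 1/5 among Kehinde, Obafemi, Folake, Uzoma, Zainab.
Kehinde is living and takes 1/5.
Obafemi predeceased; the 1/5 allotted to Obafemi's branch passes to Obafemi's issue by representation.
Jide is the sole taker at this level and receives the full 1/5.
Folake predeceased; the 1/5 allotted to Folake's branch passes to Folake's issue by representation.
The 1/5 is divided into 3 equal shares of 1/15 among Morounke, Segun, Yetunde.
Morounke is living and takes 1/15.
Segun is living and takes 1/15.
Yetunde is living and takes 1/15.
Uzoma is living and takes 1/5.
Zainab predeceased; the 1/5 allotted to Zainab's branch passes to Zainab's issue by representation.
The 1/5 is divided into 4 equal shares of 1/20 among Lanre, Ronke, Ngozi, Temitope.
Lanre is living and takes 1/20.
Ronke is living and takes 1/20.
Ngozi is living and takes 1/20.
Temitope is living and takes 1/20.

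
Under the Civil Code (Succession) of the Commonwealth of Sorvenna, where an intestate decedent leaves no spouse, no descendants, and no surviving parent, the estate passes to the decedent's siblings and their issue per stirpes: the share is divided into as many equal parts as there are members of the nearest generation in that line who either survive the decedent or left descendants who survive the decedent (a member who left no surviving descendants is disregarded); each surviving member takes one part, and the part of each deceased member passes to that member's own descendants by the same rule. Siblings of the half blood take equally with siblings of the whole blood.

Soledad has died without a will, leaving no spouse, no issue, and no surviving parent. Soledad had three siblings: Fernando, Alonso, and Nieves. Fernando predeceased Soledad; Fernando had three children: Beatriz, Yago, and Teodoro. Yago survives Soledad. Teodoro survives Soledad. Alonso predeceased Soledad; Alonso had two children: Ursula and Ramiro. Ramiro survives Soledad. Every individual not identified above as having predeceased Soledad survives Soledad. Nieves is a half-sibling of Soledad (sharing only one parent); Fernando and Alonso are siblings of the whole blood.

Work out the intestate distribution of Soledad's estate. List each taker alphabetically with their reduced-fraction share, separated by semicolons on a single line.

No spouse, descendants, or parent survives, so the estate passes to Soledad's siblings per stirpes.
Half-blood and whole-blood siblings take equally under the stated rule.
The estate is divided into 3 equal shares of 1/3 among Fernando, Alonso, Nieves.
Fernando predeceased; the 1/3 allotted to Fernando's branch passes to Fernando's issue by representation.
The 1/3 is divided into 3 equal shares of 1/9 among Beatriz, Yago, Teodoro.
Beatriz is living and takes 1/9.
Yago is living and takes 1/9.
Teodoro is living and takes 1/9.
Alonso predeceased; the 1/3 allotted to Alonso's branch passes to Alonso's issue by representation.
The 1/3 is divided into 2 equal shares of 1/6 among Ursula, Ramiro.
Ursula is living and takes 1/6.
Ramiro is living and takes 1/6.
Nieves is living and takes 1/3.

Beatriz 1/9; Nieves 1/3; Ramiro 1/6; Teodoro 1/9; Ursula 1/6; Yago 1/9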